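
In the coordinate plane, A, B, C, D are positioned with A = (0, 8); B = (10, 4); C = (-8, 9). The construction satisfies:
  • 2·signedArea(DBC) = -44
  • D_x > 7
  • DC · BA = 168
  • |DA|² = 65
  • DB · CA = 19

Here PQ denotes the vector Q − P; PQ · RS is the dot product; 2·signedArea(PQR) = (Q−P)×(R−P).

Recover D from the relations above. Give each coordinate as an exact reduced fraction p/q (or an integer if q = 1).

1. D_x = 8  [DB · CA = 19 ∩ DC · BA = 168]
2. D_y = 7  [DB · CA = 19 ∩ DC · BA = 168]
   → D = (8, 7)

D = (8, 7)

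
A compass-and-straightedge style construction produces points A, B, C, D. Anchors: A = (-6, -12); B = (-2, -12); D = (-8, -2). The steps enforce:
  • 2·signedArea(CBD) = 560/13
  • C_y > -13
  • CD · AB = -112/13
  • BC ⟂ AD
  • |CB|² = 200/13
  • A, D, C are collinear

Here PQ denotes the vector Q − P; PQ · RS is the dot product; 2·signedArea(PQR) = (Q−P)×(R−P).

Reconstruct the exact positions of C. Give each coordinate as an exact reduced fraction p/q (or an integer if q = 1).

C = (-76/13, -166/13)

1. C_x = -76/13  [A, D, C are collinear ∩ BC ⟂ AD]
2. C_y = -166/13  [A, D, C are collinear ∩ BC ⟂ AD]
   → C = (-76/13, -166/13)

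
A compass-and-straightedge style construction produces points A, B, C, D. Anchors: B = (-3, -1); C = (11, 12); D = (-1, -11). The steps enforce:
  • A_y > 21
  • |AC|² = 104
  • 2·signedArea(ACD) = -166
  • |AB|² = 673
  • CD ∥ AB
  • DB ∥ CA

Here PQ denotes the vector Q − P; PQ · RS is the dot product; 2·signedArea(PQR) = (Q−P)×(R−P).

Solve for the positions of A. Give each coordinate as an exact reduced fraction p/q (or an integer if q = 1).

A = (9, 22)

1. A_x = 9  [CD ∥ AB ∩ DB ∥ CA]
2. A_y = 22  [CD ∥ AB ∩ DB ∥ CA]
   → A = (9, 22)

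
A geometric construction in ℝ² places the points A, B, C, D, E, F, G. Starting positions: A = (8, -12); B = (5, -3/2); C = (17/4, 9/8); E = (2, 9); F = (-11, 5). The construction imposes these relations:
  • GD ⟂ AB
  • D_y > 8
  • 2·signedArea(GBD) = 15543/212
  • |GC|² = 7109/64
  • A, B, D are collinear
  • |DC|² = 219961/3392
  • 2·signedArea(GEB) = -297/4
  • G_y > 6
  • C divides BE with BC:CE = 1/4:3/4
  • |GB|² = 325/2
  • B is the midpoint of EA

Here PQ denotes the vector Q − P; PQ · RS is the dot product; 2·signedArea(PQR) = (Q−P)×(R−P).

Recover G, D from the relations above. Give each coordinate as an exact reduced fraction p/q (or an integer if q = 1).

1. G_x = -9/2  [line 21/2·x + 3·y + 105/4 = 0 ∩ |GB|² = 325/2]
2. G_y = 7  [line 21/2·x + 3·y + 105/4 = 0 ∩ |GB|² = 325/2]
   → G = (-9/2, 7)
3. D_x = 108/53  [A, B, D are collinear ∩ GD ⟂ AB]
4. D_y = 470/53  [A, B, D are collinear ∩ GD ⟂ AB]
   → D = (108/53, 470/53)

D = (108/53, 470/53)
G = (-9/2, 7)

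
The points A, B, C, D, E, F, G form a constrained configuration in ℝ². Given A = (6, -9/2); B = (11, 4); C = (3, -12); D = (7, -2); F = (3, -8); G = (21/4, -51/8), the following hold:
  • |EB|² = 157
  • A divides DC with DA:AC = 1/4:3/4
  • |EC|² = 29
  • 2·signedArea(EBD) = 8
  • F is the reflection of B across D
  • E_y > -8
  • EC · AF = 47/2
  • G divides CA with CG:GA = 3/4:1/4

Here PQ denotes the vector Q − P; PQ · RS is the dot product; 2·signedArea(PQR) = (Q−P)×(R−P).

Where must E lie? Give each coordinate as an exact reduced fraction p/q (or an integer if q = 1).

1. E_x = 5  [EC · AF = 47/2 ∩ 2·signedArea(EBD) = 8]
2. E_y = -7  [EC · AF = 47/2 ∩ 2·signedArea(EBD) = 8]
   → E = (5, -7)

E = (5, -7)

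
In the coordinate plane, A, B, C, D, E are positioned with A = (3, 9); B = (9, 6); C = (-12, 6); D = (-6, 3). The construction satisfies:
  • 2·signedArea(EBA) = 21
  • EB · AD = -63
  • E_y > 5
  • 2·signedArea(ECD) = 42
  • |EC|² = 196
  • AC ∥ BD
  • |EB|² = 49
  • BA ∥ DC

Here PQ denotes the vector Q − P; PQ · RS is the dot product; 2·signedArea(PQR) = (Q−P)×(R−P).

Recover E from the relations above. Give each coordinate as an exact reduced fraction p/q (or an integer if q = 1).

E = (2, 6)

1. E_x = 2  [2·signedArea(EBA) = 21 ∩ EB · AD = -63]
2. E_y = 6  [2·signedArea(EBA) = 21 ∩ EB · AD = -63]
   → E = (2, 6)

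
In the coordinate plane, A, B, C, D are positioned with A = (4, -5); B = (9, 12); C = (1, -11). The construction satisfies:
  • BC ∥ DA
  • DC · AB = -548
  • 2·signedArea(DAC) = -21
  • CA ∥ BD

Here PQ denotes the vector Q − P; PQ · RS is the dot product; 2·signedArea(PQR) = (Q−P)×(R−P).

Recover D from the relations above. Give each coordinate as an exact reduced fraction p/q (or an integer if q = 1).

1. D_x = 12  [BC ∥ DA ∩ CA ∥ BD]
2. D_y = 18  [BC ∥ DA ∩ CA ∥ BD]
   → D = (12, 18)

D = (12, 18)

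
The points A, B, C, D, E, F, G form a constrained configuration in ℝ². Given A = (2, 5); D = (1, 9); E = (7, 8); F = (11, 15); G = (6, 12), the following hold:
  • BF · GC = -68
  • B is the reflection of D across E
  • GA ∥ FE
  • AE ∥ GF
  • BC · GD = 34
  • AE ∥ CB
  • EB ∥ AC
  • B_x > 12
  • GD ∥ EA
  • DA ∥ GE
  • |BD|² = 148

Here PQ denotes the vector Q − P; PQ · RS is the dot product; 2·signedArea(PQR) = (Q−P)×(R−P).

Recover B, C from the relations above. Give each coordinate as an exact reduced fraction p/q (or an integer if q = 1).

1. B_x = 13  [B is the reflection of D across E]
2. B_y = 7  [B is the reflection of D across E]
   → B = (13, 7)
3. C_x = 8  [AE ∥ CB ∩ EB ∥ AC]
4. C_y = 4  [AE ∥ CB ∩ EB ∥ AC]
   → C = (8, 4)

B = (13, 7)
C = (8, 4)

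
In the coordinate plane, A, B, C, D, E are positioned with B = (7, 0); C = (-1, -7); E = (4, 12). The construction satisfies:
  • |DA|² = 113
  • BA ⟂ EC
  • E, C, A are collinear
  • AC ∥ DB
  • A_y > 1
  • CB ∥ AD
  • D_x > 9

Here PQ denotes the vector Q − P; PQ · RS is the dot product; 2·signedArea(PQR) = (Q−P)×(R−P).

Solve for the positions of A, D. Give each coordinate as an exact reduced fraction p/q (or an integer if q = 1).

A = (479/386, 585/386)
D = (3567/386, 3287/386)

1. A_x = 479/386  [E, C, A are collinear ∩ BA ⟂ EC]
2. A_y = 585/386  [E, C, A are collinear ∩ BA ⟂ EC]
   → A = (479/386, 585/386)
3. D_x = 3567/386  [AC ∥ DB ∩ CB ∥ AD]
4. D_y = 3287/386  [AC ∥ DB ∩ CB ∥ AD]
   → D = (3567/386, 3287/386)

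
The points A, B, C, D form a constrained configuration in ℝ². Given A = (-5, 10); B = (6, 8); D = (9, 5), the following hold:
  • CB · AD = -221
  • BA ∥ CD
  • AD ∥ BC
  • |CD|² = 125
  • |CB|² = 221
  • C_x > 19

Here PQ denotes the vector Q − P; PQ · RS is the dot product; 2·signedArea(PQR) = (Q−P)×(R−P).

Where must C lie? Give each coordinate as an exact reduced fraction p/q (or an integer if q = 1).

1. C_x = 20  [BA ∥ CD ∩ AD ∥ BC]
2. C_y = 3  [BA ∥ CD ∩ AD ∥ BC]
   → C = (20, 3)

C = (20, 3)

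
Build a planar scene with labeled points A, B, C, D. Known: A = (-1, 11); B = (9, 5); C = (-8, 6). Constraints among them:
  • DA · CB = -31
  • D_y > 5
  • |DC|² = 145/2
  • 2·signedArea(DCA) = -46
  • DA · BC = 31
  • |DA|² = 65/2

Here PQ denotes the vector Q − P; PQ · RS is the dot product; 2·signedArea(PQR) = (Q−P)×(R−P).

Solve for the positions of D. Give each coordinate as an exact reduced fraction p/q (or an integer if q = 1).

1. D_x = 1/2  [DA · CB = -31 ∩ 2·signedArea(DCA) = -46]
2. D_y = 11/2  [DA · CB = -31 ∩ 2·signedArea(DCA) = -46]
   → D = (1/2, 11/2)

D = (1/2, 11/2)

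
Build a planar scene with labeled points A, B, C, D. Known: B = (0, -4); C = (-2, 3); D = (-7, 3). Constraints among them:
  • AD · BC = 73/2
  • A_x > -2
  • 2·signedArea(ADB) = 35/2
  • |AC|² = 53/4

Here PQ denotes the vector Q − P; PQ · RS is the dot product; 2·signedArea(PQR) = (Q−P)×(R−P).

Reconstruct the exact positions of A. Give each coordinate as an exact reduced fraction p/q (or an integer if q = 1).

A = (-1, -1/2)

1. A_x = -1  [2·signedArea(ADB) = 35/2 ∩ AD · BC = 73/2]
2. A_y = -1/2  [2·signedArea(ADB) = 35/2 ∩ AD · BC = 73/2]
   → A = (-1, -1/2)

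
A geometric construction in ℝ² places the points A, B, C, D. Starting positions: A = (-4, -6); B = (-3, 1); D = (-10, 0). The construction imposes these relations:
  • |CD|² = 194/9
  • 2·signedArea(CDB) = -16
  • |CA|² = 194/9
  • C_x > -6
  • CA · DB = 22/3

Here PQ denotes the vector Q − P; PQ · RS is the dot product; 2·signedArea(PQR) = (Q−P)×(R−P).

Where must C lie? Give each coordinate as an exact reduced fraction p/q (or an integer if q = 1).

C = (-17/3, -5/3)

1. C_x = -17/3  [2·signedArea(CDB) = -16 ∩ CA · DB = 22/3]
2. C_y = -5/3  [2·signedArea(CDB) = -16 ∩ CA · DB = 22/3]
   → C = (-17/3, -5/3)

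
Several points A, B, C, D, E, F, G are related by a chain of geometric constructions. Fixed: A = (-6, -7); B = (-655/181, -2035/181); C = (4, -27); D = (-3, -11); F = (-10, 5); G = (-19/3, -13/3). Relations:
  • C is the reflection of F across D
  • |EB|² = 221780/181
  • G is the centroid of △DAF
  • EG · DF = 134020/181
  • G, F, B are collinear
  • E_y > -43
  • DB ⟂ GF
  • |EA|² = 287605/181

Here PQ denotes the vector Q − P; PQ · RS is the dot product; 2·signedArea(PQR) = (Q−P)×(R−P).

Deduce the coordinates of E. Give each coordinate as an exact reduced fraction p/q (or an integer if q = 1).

1. E_x = 2103/181  [line 7·x + -16·y + -138545/181 = 0 ∩ |EB|² = 221780/181]
2. E_y = -7739/181  [line 7·x + -16·y + -138545/181 = 0 ∩ |EB|² = 221780/181]
   → E = (2103/181, -7739/181)

E = (2103/181, -7739/181)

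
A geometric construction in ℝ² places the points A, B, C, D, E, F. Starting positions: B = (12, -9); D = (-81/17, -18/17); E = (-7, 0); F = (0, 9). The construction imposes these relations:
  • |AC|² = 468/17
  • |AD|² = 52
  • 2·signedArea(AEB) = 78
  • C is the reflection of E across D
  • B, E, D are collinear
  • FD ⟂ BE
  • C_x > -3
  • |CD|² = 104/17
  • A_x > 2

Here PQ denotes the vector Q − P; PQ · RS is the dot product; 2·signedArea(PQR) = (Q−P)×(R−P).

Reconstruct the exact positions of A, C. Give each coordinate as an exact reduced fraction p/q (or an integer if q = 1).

A = (41/17, -6/17)
C = (-43/17, -36/17)

1. A_x = 41/17  [line 9·x + 19·y + -15 = 0 ∩ |AD|² = 52]
2. A_y = -6/17  [line 9·x + 19·y + -15 = 0 ∩ |AD|² = 52]
   → A = (41/17, -6/17)
3. C_x = -43/17  [C is the reflection of E across D]
4. C_y = -36/17  [C is the reflection of E across D]
   → C = (-43/17, -36/17)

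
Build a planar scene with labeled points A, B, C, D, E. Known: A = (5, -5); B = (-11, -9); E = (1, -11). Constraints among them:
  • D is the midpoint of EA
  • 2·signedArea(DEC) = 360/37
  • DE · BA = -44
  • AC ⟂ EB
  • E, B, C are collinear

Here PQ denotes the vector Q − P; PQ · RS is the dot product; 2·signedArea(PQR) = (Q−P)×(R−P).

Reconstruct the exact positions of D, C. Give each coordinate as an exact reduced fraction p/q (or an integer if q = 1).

1. D_x = 3  [D is the midpoint of EA]
2. D_y = -8  [D is the midpoint of EA]
   → D = (3, -8)
3. C_x = 145/37  [E, B, C are collinear ∩ AC ⟂ EB]
4. C_y = -425/37  [E, B, C are collinear ∩ AC ⟂ EB]
   → C = (145/37, -425/37)

C = (145/37, -425/37)
D = (3, -8)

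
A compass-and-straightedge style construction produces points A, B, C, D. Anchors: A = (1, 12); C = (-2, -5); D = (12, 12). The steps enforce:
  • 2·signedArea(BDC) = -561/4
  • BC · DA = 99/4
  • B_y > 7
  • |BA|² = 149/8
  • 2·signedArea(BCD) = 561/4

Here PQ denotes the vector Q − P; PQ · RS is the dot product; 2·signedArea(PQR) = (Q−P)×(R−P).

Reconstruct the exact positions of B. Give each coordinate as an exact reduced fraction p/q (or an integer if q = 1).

1. B_x = 1/4  [2·signedArea(BCD) = 561/4 ∩ BC · DA = 99/4]
2. B_y = 31/4  [2·signedArea(BCD) = 561/4 ∩ BC · DA = 99/4]
   → B = (1/4, 31/4)

B = (1/4, 31/4)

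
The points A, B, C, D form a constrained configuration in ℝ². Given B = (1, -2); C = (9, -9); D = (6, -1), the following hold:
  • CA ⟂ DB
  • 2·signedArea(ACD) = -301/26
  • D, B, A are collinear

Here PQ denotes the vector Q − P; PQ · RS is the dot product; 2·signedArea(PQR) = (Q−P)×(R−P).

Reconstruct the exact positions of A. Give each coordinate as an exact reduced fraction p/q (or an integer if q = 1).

A = (191/26, -19/26)

1. A_x = 191/26  [D, B, A are collinear ∩ CA ⟂ DB]
2. A_y = -19/26  [D, B, A are collinear ∩ CA ⟂ DB]
   → A = (191/26, -19/26)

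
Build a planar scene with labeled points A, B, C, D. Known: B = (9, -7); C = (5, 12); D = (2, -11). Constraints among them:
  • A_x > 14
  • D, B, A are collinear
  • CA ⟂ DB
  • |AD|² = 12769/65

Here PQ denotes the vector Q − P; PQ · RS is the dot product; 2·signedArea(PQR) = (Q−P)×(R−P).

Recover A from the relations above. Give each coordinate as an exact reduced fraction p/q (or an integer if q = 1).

1. A_x = 921/65  [D, B, A are collinear ∩ CA ⟂ DB]
2. A_y = -263/65  [D, B, A are collinear ∩ CA ⟂ DB]
   → A = (921/65, -263/65)

A = (921/65, -263/65)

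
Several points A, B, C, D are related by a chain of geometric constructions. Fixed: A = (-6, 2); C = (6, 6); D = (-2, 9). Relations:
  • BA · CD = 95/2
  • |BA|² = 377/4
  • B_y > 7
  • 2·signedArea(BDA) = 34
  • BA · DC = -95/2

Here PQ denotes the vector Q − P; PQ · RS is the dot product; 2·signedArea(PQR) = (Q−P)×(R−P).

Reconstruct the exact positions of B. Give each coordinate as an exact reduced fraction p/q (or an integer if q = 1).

B = (2, 15/2)

1. B_x = 2  [BA · CD = 95/2 ∩ 2·signedArea(BDA) = 34]
2. B_y = 15/2  [BA · CD = 95/2 ∩ 2·signedArea(BDA) = 34]
   → B = (2, 15/2)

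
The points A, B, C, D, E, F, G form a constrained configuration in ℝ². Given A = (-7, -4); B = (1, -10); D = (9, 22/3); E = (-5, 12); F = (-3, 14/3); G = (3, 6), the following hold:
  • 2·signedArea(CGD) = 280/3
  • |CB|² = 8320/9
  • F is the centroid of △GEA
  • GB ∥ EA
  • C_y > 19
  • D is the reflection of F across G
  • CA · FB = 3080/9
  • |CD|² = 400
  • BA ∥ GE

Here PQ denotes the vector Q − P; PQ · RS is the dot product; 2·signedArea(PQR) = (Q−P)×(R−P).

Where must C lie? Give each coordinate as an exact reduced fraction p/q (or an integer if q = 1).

C = (-7, 58/3)

1. C_x = -7  [2·signedArea(CGD) = 280/3 ∩ CA · FB = 3080/9]
2. C_y = 58/3  [2·signedArea(CGD) = 280/3 ∩ CA · FB = 3080/9]
   → C = (-7, 58/3)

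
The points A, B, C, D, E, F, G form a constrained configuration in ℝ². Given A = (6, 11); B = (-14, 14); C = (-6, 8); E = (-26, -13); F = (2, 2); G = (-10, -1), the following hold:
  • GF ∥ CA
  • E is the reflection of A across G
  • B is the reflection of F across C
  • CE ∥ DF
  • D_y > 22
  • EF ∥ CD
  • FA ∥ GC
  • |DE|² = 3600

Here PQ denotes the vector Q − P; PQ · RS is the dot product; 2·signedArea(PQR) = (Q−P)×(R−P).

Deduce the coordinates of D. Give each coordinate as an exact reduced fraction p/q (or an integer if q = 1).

1. D_x = 22  [CE ∥ DF ∩ EF ∥ CD]
2. D_y = 23  [CE ∥ DF ∩ EF ∥ CD]
   → D = (22, 23)

D = (22, 23)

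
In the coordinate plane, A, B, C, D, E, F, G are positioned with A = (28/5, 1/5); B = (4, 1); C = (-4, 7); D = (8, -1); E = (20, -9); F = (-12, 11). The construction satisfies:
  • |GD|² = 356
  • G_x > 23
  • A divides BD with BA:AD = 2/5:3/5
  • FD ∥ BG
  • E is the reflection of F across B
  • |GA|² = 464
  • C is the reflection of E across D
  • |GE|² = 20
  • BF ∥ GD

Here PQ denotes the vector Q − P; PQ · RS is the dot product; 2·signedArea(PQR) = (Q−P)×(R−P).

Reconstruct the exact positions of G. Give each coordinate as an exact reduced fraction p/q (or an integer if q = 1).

G = (24, -11)

1. G_x = 24  [BF ∥ GD ∩ FD ∥ BG]
2. G_y = -11  [BF ∥ GD ∩ FD ∥ BG]
   → G = (24, -11)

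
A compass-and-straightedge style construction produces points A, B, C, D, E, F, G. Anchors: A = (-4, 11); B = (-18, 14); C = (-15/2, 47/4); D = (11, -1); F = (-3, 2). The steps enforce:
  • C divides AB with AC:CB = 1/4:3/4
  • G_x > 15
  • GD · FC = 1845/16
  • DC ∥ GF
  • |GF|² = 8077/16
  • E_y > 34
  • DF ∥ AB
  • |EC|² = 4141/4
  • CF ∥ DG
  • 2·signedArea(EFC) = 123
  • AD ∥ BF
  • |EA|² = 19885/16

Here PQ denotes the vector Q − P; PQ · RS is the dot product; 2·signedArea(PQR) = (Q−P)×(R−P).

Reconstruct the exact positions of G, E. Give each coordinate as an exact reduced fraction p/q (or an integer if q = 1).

1. G_x = 31/2  [DC ∥ GF ∩ CF ∥ DG]
2. G_y = -43/4  [DC ∥ GF ∩ CF ∥ DG]
   → G = (31/2, -43/4)
3. E_x = -61/2  [line -39/4·x + -9/2·y + -573/4 = 0 ∩ |EC|² = 4141/4]
4. E_y = 137/4  [line -39/4·x + -9/2·y + -573/4 = 0 ∩ |EC|² = 4141/4]
   → E = (-61/2, 137/4)

E = (-61/2, 137/4)
G = (31/2, -43/4)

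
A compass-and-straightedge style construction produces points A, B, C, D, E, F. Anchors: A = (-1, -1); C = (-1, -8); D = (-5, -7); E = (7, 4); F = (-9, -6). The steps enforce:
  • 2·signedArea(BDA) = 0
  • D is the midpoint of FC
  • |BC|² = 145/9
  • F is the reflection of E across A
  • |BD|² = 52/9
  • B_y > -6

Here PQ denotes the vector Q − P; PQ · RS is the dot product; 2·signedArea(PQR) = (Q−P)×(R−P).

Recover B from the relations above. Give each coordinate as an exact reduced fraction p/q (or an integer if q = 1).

1. B_x = -11/3  [line -6·x + 4·y + -2 = 0 ∩ |BC|² = 145/9]
2. B_y = -5  [line -6·x + 4·y + -2 = 0 ∩ |BC|² = 145/9]
   → B = (-11/3, -5)

B = (-11/3, -5)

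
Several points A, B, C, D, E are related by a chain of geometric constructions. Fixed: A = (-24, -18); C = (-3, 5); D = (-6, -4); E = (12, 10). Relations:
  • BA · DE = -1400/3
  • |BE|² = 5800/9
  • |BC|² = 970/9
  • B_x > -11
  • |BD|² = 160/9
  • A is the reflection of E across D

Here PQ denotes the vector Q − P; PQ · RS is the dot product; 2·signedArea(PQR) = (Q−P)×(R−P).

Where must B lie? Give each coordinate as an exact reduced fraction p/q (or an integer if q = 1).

B = (-10, -8/3)

1. B_x = -10  [line -18·x + -14·y + -652/3 = 0 ∩ |BC|² = 970/9]
2. B_y = -8/3  [line -18·x + -14·y + -652/3 = 0 ∩ |BC|² = 970/9]
   → B = (-10, -8/3)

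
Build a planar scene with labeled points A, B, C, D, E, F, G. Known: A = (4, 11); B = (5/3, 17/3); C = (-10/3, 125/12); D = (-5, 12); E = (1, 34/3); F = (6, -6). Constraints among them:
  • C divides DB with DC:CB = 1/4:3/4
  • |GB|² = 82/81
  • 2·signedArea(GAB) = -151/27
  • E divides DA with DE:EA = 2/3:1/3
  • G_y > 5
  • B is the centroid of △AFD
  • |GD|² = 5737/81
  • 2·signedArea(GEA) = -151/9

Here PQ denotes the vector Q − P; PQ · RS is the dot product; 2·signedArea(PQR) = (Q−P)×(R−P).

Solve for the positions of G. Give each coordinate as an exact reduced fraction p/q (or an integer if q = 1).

1. G_x = 2/3  [2·signedArea(GEA) = -151/9 ∩ 2·signedArea(GAB) = -151/27]
2. G_y = 52/9  [2·signedArea(GEA) = -151/9 ∩ 2·signedArea(GAB) = -151/27]
   → G = (2/3, 52/9)

G = (2/3, 52/9)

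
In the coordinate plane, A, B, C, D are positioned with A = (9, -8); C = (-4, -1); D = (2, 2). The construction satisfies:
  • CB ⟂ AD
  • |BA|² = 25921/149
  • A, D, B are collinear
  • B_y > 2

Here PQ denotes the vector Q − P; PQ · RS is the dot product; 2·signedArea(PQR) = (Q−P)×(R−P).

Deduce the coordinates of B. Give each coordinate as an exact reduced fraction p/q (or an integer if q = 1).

B = (214/149, 418/149)

1. B_x = 214/149  [A, D, B are collinear ∩ CB ⟂ AD]
2. B_y = 418/149  [A, D, B are collinear ∩ CB ⟂ AD]
   → B = (214/149, 418/149)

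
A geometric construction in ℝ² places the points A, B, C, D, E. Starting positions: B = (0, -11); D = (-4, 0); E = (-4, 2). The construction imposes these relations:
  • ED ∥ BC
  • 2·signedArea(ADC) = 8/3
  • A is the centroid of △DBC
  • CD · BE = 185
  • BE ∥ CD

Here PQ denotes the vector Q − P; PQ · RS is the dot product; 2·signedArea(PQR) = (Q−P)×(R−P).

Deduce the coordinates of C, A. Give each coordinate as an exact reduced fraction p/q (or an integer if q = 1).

1. C_x = 0  [BE ∥ CD ∩ ED ∥ BC]
2. C_y = -13  [BE ∥ CD ∩ ED ∥ BC]
   → C = (0, -13)
3. A_x = -4/3  [A is the centroid of △DBC]
4. A_y = -8  [A is the centroid of △DBC]
   → A = (-4/3, -8)

A = (-4/3, -8)
C = (0, -13)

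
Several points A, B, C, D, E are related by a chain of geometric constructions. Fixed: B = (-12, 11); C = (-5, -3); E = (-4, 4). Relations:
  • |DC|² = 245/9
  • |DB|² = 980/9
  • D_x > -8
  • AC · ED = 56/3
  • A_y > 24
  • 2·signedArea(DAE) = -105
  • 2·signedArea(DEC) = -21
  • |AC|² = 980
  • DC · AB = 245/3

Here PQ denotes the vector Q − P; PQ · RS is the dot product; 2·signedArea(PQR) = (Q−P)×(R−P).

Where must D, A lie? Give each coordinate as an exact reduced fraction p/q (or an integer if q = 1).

A = (-19, 25)
D = (-22/3, 5/3)

1. D_x = -22/3  [line 7·x + -1·y + 53 = 0 ∩ |DC|² = 245/9]
2. D_y = 5/3  [line 7·x + -1·y + 53 = 0 ∩ |DC|² = 245/9]
   → D = (-22/3, 5/3)
3. A_x = -19  [AC · ED = 56/3 ∩ DC · AB = 245/3]
4. A_y = 25  [AC · ED = 56/3 ∩ DC · AB = 245/3]
   → A = (-19, 25)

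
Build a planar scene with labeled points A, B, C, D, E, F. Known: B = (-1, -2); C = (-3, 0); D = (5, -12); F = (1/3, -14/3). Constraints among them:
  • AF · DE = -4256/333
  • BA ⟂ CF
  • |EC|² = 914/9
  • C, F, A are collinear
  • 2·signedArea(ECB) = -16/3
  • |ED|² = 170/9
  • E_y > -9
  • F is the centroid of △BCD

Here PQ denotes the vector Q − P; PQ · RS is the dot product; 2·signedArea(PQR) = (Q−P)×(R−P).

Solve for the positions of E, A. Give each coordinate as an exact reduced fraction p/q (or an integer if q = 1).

A = (-51/37, -84/37)
E = (8/3, -25/3)

1. E_x = 8/3  [line 2·x + 2·y + 34/3 = 0 ∩ |ED|² = 170/9]
2. E_y = -25/3  [line 2·x + 2·y + 34/3 = 0 ∩ |ED|² = 170/9]
   → E = (8/3, -25/3)
3. A_x = -51/37  [C, F, A are collinear ∩ BA ⟂ CF]
4. A_y = -84/37  [C, F, A are collinear ∩ BA ⟂ CF]
   → A = (-51/37, -84/37)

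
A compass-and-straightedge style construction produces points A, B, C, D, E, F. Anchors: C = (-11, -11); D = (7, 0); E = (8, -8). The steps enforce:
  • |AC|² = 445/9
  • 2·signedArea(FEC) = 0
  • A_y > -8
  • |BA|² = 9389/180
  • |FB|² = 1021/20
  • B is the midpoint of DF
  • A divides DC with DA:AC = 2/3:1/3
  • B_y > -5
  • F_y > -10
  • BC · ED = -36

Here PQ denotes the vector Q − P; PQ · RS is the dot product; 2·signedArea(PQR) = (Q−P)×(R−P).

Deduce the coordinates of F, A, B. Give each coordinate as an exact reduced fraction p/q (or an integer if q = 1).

A = (-5, -22/3)
B = (9/5, -49/10)
F = (-17/5, -49/5)

1. A_x = -5  [A divides DC with DA:AC = 2/3:1/3]
2. A_y = -22/3  [A divides DC with DA:AC = 2/3:1/3]
   → A = (-5, -22/3)
3. B_x = 9/5  [line 1·x + -8·y + -41 = 0 ∩ |BA|² = 9389/180]
4. B_y = -49/10  [line 1·x + -8·y + -41 = 0 ∩ |BA|² = 9389/180]
   → B = (9/5, -49/10)
5. F_x = -17/5  [2·signedArea(FEC) = 0 ∩ B is the midpoint of DF]
6. F_y = -49/5  [2·signedArea(FEC) = 0 ∩ B is the midpoint of DF]
   → F = (-17/5, -49/5)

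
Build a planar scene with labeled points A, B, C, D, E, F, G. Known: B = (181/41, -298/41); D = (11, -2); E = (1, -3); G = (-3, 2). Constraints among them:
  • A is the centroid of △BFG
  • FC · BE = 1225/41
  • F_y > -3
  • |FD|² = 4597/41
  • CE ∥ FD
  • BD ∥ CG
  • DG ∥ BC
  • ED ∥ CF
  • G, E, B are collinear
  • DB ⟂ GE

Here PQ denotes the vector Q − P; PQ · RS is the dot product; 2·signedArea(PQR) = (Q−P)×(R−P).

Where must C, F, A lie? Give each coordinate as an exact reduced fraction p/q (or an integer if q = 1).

1. C_x = -393/41  [BD ∥ CG ∩ DG ∥ BC]
2. C_y = -134/41  [BD ∥ CG ∩ DG ∥ BC]
   → C = (-393/41, -134/41)
3. F_x = 17/41  [CE ∥ FD ∩ ED ∥ CF]
4. F_y = -93/41  [CE ∥ FD ∩ ED ∥ CF]
   → F = (17/41, -93/41)
5. A_x = 25/41  [A is the centroid of △BFG]
6. A_y = -103/41  [A is the centroid of △BFG]
   → A = (25/41, -103/41)

A = (25/41, -103/41)
C = (-393/41, -134/41)
F = (17/41, -93/41)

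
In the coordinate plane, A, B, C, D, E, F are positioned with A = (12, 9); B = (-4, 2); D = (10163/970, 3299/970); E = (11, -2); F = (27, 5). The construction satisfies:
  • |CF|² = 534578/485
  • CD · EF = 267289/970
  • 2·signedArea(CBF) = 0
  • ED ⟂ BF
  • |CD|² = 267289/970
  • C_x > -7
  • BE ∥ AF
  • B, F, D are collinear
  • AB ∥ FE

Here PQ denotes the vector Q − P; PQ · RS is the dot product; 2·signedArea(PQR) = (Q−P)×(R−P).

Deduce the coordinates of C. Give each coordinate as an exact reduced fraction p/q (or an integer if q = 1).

1. C_x = -2932/485  [2·signedArea(CBF) = 0 ∩ CD · EF = 267289/970]
2. C_y = 874/485  [2·signedArea(CBF) = 0 ∩ CD · EF = 267289/970]
   → C = (-2932/485, 874/485)

C = (-2932/485, 874/485)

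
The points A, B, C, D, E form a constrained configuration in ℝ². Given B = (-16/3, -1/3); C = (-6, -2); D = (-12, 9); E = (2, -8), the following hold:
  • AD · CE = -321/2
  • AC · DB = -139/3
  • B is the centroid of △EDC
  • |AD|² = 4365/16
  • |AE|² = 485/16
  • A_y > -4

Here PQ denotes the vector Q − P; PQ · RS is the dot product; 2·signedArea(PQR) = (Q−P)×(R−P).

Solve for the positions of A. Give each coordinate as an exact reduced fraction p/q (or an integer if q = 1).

A = (-3/2, -15/4)

1. A_x = -3/2  [AD · CE = -321/2 ∩ AC · DB = -139/3]
2. A_y = -15/4  [AD · CE = -321/2 ∩ AC · DB = -139/3]
   → A = (-3/2, -15/4)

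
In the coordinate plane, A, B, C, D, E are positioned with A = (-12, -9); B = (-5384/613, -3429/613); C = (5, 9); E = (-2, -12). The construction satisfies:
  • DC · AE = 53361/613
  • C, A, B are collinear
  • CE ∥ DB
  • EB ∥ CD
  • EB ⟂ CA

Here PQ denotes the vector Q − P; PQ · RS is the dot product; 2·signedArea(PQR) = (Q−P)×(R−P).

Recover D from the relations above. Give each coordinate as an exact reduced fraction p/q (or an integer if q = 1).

1. D_x = -1093/613  [CE ∥ DB ∩ EB ∥ CD]
2. D_y = 9444/613  [CE ∥ DB ∩ EB ∥ CD]
   → D = (-1093/613, 9444/613)

D = (-1093/613, 9444/613)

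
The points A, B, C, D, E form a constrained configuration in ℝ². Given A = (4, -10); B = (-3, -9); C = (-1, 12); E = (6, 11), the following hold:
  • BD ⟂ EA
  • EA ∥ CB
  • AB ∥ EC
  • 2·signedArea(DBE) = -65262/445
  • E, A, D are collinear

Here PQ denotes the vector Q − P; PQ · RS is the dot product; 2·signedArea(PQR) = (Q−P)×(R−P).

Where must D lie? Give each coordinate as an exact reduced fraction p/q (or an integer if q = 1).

1. D_x = 1794/445  [E, A, D are collinear ∩ BD ⟂ EA]
2. D_y = -4303/445  [E, A, D are collinear ∩ BD ⟂ EA]
   → D = (1794/445, -4303/445)

D = (1794/445, -4303/445)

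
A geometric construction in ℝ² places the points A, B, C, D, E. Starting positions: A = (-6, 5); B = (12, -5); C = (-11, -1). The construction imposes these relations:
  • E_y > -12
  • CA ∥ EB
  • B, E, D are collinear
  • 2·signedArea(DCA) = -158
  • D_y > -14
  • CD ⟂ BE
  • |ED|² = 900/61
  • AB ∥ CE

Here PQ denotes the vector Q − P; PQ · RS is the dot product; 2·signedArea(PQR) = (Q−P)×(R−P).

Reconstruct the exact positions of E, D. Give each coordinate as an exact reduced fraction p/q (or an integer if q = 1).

D = (277/61, -851/61)
E = (7, -11)

1. E_x = 7  [CA ∥ EB ∩ AB ∥ CE]
2. E_y = -11  [CA ∥ EB ∩ AB ∥ CE]
   → E = (7, -11)
3. D_x = 277/61  [B, E, D are collinear ∩ CD ⟂ BE]
4. D_y = -851/61  [B, E, D are collinear ∩ CD ⟂ BE]
   → D = (277/61, -851/61)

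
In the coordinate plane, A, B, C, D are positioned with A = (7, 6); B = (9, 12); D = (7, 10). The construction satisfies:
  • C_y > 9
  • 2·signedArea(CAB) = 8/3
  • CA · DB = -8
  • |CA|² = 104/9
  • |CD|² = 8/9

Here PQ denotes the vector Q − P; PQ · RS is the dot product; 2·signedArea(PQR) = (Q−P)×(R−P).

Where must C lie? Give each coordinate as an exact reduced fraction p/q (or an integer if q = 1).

1. C_x = 23/3  [CA · DB = -8 ∩ 2·signedArea(CAB) = 8/3]
2. C_y = 28/3  [CA · DB = -8 ∩ 2·signedArea(CAB) = 8/3]
   → C = (23/3, 28/3)

C = (23/3, 28/3)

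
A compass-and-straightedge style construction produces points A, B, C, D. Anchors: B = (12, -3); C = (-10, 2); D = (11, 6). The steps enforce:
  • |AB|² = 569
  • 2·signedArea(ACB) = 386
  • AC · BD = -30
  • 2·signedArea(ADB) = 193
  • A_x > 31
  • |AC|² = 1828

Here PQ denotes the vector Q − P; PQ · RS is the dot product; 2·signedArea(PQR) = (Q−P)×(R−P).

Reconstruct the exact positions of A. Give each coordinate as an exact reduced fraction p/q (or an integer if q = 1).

A = (32, 10)

1. A_x = 32  [2·signedArea(ACB) = 386 ∩ 2·signedArea(ADB) = 193]
2. A_y = 10  [2·signedArea(ACB) = 386 ∩ 2·signedArea(ADB) = 193]
   → A = (32, 10)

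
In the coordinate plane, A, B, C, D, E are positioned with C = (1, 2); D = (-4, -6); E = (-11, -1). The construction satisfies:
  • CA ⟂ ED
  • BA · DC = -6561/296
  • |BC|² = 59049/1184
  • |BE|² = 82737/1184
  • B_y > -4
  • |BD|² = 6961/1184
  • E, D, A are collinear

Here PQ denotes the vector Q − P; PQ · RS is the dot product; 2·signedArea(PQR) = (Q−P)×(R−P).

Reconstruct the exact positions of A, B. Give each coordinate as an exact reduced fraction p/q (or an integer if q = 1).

A = (-331/74, -419/74)
B = (-919/296, -1109/296)

1. A_x = -331/74  [E, D, A are collinear ∩ CA ⟂ ED]
2. A_y = -419/74  [E, D, A are collinear ∩ CA ⟂ ED]
   → A = (-331/74, -419/74)
3. B_x = -919/296  [line -5·x + -8·y + -13467/296 = 0 ∩ |BD|² = 6961/1184]
4. B_y = -1109/296  [line -5·x + -8·y + -13467/296 = 0 ∩ |BD|² = 6961/1184]
   → B = (-919/296, -1109/296)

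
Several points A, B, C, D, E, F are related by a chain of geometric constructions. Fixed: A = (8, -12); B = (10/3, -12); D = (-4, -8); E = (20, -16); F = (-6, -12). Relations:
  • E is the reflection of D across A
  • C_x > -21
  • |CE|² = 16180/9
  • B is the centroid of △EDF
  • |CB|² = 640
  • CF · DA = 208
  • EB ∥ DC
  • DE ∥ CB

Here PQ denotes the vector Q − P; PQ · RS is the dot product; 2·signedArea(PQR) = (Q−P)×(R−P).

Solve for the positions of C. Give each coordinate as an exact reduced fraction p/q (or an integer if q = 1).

C = (-62/3, -4)

1. C_x = -62/3  [DE ∥ CB ∩ EB ∥ DC]
2. C_y = -4  [DE ∥ CB ∩ EB ∥ DC]
   → C = (-62/3, -4)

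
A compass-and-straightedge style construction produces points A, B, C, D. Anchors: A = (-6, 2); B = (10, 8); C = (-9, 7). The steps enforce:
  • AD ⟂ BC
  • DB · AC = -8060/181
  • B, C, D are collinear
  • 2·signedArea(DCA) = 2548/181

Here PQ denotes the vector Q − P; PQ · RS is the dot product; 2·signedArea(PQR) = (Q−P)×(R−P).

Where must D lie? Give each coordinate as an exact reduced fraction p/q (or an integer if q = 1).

D = (-1135/181, 1293/181)

1. D_x = -1135/181  [B, C, D are collinear ∩ AD ⟂ BC]
2. D_y = 1293/181  [B, C, D are collinear ∩ AD ⟂ BC]
   → D = (-1135/181, 1293/181)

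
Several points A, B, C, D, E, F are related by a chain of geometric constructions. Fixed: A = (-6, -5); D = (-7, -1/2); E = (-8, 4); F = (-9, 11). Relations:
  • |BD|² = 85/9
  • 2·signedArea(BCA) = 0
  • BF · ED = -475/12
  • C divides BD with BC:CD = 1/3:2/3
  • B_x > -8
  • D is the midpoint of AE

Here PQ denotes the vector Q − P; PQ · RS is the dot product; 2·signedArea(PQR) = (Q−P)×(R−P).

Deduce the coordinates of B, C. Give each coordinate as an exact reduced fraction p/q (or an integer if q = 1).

1. B_x = -23/3  [line -1·x + 9/2·y + -227/12 = 0 ∩ |BD|² = 85/9]
2. B_y = 5/2  [line -1·x + 9/2·y + -227/12 = 0 ∩ |BD|² = 85/9]
   → B = (-23/3, 5/2)
3. C_x = -67/9  [2·signedArea(BCA) = 0 ∩ C divides BD with BC:CD = 1/3:2/3]
4. C_y = 3/2  [2·signedArea(BCA) = 0 ∩ C divides BD with BC:CD = 1/3:2/3]
   → C = (-67/9, 3/2)

B = (-23/3, 5/2)
C = (-67/9, 3/2)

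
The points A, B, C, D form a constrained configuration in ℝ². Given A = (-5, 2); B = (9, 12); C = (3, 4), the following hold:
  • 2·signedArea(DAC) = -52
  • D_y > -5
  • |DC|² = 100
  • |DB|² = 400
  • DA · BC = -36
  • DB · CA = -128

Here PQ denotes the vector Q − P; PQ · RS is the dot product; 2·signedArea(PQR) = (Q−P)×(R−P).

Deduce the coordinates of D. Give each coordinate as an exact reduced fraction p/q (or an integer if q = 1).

D = (-3, -4)

1. D_x = -3  [DB · CA = -128 ∩ DA · BC = -36]
2. D_y = -4  [DB · CA = -128 ∩ DA · BC = -36]
   → D = (-3, -4)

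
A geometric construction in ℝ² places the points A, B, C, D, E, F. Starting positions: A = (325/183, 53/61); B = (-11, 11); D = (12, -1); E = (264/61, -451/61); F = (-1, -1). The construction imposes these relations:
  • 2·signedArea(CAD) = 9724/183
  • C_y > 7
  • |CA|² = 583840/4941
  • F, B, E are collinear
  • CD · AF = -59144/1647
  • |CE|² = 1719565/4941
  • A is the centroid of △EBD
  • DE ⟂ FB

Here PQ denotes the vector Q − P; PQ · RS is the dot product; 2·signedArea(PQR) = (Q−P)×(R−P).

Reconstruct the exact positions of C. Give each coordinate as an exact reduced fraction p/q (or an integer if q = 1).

1. C_x = -3701/549  [2·signedArea(CAD) = 9724/183 ∩ CD · AF = -59144/1647]
2. C_y = 465/61  [2·signedArea(CAD) = 9724/183 ∩ CD · AF = -59144/1647]
   → C = (-3701/549, 465/61)

C = (-3701/549, 465/61)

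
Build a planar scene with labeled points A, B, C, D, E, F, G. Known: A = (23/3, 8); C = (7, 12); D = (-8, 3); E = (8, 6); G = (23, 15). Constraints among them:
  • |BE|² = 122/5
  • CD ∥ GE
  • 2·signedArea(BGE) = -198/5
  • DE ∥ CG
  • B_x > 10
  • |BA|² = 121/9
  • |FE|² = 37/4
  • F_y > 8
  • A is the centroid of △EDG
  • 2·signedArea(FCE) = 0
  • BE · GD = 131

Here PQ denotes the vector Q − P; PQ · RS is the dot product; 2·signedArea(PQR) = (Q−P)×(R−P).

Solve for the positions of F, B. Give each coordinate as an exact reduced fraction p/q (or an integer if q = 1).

1. F_x = 15/2  [line 6·x + 1·y + -54 = 0 ∩ |FE|² = 37/4]
2. F_y = 9  [line 6·x + 1·y + -54 = 0 ∩ |FE|² = 37/4]
   → F = (15/2, 9)
3. B_x = 53/5  [2·signedArea(BGE) = -198/5 ∩ BE · GD = 131]
4. B_y = 51/5  [2·signedArea(BGE) = -198/5 ∩ BE · GD = 131]
   → B = (53/5, 51/5)

B = (53/5, 51/5)
F = (15/2, 9)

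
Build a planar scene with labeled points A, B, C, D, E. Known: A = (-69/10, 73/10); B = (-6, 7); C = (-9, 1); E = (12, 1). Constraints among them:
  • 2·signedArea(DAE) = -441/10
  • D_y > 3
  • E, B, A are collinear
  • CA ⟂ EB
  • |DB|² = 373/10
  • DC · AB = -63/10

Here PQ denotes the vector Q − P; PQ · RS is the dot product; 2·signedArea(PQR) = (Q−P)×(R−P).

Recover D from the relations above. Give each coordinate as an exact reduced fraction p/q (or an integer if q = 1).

D = (-13/10, 31/10)

1. D_x = -13/10  [2·signedArea(DAE) = -441/10 ∩ DC · AB = -63/10]
2. D_y = 31/10  [2·signedArea(DAE) = -441/10 ∩ DC · AB = -63/10]
   → D = (-13/10, 31/10)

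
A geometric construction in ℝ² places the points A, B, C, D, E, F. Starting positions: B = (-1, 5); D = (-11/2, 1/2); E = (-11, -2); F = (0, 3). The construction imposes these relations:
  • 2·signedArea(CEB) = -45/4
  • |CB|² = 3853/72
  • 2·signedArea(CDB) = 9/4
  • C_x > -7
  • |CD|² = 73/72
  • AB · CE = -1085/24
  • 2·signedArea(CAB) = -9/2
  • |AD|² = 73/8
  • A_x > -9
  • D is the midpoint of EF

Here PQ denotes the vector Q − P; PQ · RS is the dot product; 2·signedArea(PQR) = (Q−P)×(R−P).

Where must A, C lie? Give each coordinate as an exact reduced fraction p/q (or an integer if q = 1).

A = (-33/4, -3/4)
C = (-77/12, 1/12)

1. C_x = -77/12  [2·signedArea(CEB) = -45/4 ∩ 2·signedArea(CDB) = 9/4]
2. C_y = 1/12  [2·signedArea(CEB) = -45/4 ∩ 2·signedArea(CDB) = 9/4]
   → C = (-77/12, 1/12)
3. A_x = -33/4  [AB · CE = -1085/24 ∩ 2·signedArea(CAB) = -9/2]
4. A_y = -3/4  [AB · CE = -1085/24 ∩ 2·signedArea(CAB) = -9/2]
   → A = (-33/4, -3/4)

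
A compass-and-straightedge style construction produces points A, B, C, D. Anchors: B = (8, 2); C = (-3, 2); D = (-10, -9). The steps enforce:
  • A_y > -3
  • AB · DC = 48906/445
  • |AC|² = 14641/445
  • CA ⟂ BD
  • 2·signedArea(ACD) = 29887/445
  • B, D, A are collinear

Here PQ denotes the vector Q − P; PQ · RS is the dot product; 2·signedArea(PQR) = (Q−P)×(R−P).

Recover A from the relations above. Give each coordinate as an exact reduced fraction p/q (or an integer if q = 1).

1. A_x = -4/445  [B, D, A are collinear ∩ CA ⟂ BD]
2. A_y = -1288/445  [B, D, A are collinear ∩ CA ⟂ BD]
   → A = (-4/445, -1288/445)

A = (-4/445, -1288/445)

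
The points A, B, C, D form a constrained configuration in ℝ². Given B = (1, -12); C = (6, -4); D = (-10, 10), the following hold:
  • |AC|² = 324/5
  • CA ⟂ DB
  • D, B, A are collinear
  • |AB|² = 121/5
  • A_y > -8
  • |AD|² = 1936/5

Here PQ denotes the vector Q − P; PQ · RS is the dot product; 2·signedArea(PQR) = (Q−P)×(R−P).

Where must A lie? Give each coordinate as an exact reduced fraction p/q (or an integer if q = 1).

1. A_x = -6/5  [D, B, A are collinear ∩ CA ⟂ DB]
2. A_y = -38/5  [D, B, A are collinear ∩ CA ⟂ DB]
   → A = (-6/5, -38/5)

A = (-6/5, -38/5)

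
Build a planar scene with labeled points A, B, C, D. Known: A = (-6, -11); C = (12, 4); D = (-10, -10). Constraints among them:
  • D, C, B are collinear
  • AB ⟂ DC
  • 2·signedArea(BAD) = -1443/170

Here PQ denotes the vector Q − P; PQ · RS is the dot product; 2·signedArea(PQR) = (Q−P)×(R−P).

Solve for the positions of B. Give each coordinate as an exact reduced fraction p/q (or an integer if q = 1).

1. B_x = -1293/170  [D, C, B are collinear ∩ AB ⟂ DC]
2. B_y = -1441/170  [D, C, B are collinear ∩ AB ⟂ DC]
   → B = (-1293/170, -1441/170)

B = (-1293/170, -1441/170)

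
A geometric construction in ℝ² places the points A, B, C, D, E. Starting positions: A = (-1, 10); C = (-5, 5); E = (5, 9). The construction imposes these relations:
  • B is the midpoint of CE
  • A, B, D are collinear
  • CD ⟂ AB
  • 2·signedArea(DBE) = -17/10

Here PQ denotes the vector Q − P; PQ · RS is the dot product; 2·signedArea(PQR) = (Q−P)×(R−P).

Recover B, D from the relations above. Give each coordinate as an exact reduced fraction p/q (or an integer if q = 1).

B = (0, 7)
D = (1/10, 67/10)

1. B_x = 0  [B is the midpoint of CE]
2. B_y = 7  [B is the midpoint of CE]
   → B = (0, 7)
3. D_x = 1/10  [A, B, D are collinear ∩ CD ⟂ AB]
4. D_y = 67/10  [A, B, D are collinear ∩ CD ⟂ AB]
   → D = (1/10, 67/10)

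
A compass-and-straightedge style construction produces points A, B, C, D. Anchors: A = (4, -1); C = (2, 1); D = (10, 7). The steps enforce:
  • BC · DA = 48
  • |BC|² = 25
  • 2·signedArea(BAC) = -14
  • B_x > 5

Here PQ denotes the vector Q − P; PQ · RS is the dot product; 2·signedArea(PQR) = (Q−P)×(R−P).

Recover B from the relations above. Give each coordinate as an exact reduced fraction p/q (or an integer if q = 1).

B = (6, 4)

1. B_x = 6  [BC · DA = 48 ∩ 2·signedArea(BAC) = -14]
2. B_y = 4  [BC · DA = 48 ∩ 2·signedArea(BAC) = -14]
   → B = (6, 4)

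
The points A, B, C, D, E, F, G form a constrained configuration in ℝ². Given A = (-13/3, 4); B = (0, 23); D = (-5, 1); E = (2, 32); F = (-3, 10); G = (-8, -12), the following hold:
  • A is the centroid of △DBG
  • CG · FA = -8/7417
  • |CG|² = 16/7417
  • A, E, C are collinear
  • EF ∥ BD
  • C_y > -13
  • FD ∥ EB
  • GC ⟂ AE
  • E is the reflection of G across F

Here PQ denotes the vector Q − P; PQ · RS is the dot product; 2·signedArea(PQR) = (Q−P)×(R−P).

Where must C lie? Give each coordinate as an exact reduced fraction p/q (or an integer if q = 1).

C = (-59000/7417, -89080/7417)

1. C_x = -59000/7417  [A, E, C are collinear ∩ GC ⟂ AE]
2. C_y = -89080/7417  [A, E, C are collinear ∩ GC ⟂ AE]
   → C = (-59000/7417, -89080/7417)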